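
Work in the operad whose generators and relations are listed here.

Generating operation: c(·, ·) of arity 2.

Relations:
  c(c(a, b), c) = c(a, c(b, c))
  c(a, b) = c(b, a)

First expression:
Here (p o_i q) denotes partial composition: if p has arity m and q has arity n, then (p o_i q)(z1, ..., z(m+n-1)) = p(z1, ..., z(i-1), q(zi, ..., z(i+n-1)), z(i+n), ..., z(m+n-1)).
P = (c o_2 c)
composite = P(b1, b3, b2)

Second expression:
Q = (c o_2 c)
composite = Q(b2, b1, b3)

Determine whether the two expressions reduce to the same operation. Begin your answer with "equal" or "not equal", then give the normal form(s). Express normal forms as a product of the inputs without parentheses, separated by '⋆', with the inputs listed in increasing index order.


The first expression, normalized: b1 ⋆ b2 ⋆ b3
The second expression, normalized: b1 ⋆ b2 ⋆ b3
Identical normal forms: equal.

equal; both compose to b1 ⋆ b2 ⋆ b3


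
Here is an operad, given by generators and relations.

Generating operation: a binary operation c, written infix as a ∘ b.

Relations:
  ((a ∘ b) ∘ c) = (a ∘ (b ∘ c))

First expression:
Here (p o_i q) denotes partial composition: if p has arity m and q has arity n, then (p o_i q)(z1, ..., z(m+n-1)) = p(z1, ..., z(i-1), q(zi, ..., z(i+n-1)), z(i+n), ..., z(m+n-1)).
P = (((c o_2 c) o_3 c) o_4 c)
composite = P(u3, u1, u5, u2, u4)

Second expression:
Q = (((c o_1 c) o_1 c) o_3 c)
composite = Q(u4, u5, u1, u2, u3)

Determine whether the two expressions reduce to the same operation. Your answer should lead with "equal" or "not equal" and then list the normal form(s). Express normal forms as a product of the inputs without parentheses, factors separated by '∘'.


not equal: they reduce to u3 ∘ u1 ∘ u5 ∘ u2 ∘ u4 and u4 ∘ u5 ∘ u1 ∘ u2 ∘ u3

In normal form, the first expression is u3 ∘ u1 ∘ u5 ∘ u2 ∘ u4
In normal form, the second expression is u4 ∘ u5 ∘ u1 ∘ u2 ∘ u3
Different reductions; not equal.


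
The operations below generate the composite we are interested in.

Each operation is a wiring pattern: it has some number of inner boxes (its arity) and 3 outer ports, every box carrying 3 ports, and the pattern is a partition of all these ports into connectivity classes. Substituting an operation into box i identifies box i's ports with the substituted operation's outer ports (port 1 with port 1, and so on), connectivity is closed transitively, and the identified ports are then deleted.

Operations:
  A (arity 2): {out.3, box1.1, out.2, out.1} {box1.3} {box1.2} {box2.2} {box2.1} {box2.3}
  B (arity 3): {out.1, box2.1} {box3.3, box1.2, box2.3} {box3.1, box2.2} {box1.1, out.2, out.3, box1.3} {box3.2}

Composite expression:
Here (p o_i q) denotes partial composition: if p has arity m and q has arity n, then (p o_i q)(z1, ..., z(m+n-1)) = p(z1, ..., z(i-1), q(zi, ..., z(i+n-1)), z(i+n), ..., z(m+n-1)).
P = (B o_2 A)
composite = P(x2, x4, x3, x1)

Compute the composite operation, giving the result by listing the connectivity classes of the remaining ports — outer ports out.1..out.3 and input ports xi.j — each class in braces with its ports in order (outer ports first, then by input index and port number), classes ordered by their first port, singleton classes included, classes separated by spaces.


Reachability decides: close wires over B-identified ports.
through A, on inputs (x4, x3): {out.1, out.2, out.3, x4.1} {x3.1} {x3.2} {x3.3} {x4.2} {x4.3} (out.j = stage outer ports)
through B, on inputs (x2, x4, x3, x1): {out.1, x1.1, x1.3, x2.2, x4.1} {out.2, out.3, x2.1, x2.3} {x1.2} {x3.1} {x3.2} {x3.3} {x4.2} {x4.3} (out.j = stage outer ports)

{out.1, x1.1, x1.3, x2.2, x4.1} {out.2, out.3, x2.1, x2.3} {x1.2} {x3.1} {x3.2} {x3.3} {x4.2} {x4.3}


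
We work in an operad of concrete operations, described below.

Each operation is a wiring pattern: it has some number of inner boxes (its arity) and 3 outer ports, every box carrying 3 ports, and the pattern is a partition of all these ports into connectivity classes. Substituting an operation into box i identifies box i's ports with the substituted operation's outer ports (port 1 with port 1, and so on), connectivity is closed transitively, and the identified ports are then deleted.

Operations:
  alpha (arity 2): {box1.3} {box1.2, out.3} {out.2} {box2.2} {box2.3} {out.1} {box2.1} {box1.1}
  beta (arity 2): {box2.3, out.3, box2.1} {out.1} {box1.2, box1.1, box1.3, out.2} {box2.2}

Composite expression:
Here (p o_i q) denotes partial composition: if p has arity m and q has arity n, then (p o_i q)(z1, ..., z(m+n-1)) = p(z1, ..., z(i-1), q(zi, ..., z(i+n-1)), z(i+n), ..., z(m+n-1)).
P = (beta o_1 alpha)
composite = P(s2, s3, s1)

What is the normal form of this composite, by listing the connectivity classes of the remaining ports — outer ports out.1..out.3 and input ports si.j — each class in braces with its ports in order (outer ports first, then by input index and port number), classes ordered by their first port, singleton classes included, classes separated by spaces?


{out.1} {out.2, s2.2} {out.3, s1.1, s1.3} {s1.2} {s2.1} {s2.3} {s3.1} {s3.2} {s3.3}

Reachability decides: close wires over beta-identified ports.
alpha over (s2, s3) gives {out.1} {out.2} {out.3, s2.2} {s2.1} {s2.3} {s3.1} {s3.2} {s3.3}, out.j being that stage's outer ports
beta over (s2, s3, s1) gives {out.1} {out.2, s2.2} {out.3, s1.1, s1.3} {s1.2} {s2.1} {s2.3} {s3.1} {s3.2} {s3.3}, out.j being that stage's outer ports


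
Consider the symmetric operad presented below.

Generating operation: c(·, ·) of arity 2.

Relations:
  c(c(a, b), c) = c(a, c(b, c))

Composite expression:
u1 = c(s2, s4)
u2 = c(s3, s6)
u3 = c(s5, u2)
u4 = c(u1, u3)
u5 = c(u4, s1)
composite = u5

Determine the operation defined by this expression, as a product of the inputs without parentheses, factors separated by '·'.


Key point: c is associative — brackets drop, the s-order remains.
c(s2, s4) unparenthesizes to s2 · s4
c(s3, s6) unparenthesizes to s3 · s6
c(s5, c(s3, s6)) unparenthesizes to s5 · s3 · s6
c(c(s2, s4), c(s5, c(s3, s6))) unparenthesizes to s2 · s4 · s5 · s3 · s6
c(c(c(s2, s4), c(s5, c(s3, s6))), s1) unparenthesizes to s2 · s4 · s5 · s3 · s6 · s1

s2 · s4 · s5 · s3 · s6 · s1


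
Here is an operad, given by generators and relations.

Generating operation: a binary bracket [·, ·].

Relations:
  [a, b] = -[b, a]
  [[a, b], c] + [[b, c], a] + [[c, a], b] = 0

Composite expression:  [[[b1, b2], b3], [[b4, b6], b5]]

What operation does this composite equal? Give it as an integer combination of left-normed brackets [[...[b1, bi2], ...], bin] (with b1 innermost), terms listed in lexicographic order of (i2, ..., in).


[[[[[b1, b2], b3], b4], b6], b5] - [[[[[b1, b2], b3], b5], b4], b6] + [[[[[b1, b2], b3], b5], b6], b4] - [[[[[b1, b2], b3], b6], b4], b5]

Antisymmetry and Jacobi reduce to b1-anchored left-normed brackets.
Composite bracket: [[[b1, b2], b3], [[b4, b6], b5]]
Under [a, b] = ab - ba we get 32 signed associative words (2^5 = 32).
Words beginning with b1 determine it all:
  b1b2b3b4b6b5 (sign +1) contributes +[[[[[b1, b2], b3], b4], b6], b5]
  b1b2b3b5b4b6 (sign -1) contributes -[[[[[b1, b2], b3], b5], b4], b6]
  b1b2b3b5b6b4 (sign +1) contributes +[[[[[b1, b2], b3], b5], b6], b4]
  b1b2b3b6b4b5 (sign -1) contributes -[[[[[b1, b2], b3], b6], b4], b5]


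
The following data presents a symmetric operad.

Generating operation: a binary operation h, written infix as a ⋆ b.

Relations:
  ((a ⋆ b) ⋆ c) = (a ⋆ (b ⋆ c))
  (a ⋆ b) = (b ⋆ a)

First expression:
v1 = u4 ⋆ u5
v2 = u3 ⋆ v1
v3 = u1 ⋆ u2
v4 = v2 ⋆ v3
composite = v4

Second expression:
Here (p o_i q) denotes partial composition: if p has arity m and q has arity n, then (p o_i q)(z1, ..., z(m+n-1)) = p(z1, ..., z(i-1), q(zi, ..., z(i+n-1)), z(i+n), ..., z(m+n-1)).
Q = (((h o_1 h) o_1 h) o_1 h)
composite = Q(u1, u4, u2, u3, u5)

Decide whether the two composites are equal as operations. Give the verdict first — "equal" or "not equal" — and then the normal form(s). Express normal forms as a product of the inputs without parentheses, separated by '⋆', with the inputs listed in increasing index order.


equal; the common form is u1 ⋆ u2 ⋆ u3 ⋆ u4 ⋆ u5


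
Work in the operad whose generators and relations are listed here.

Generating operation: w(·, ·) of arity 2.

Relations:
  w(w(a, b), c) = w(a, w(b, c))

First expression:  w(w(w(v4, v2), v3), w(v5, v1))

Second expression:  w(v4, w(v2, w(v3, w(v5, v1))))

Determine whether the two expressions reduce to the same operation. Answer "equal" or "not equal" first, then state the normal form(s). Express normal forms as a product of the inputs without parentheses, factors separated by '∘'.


equal; both compose to v4 ∘ v2 ∘ v3 ∘ v5 ∘ v1


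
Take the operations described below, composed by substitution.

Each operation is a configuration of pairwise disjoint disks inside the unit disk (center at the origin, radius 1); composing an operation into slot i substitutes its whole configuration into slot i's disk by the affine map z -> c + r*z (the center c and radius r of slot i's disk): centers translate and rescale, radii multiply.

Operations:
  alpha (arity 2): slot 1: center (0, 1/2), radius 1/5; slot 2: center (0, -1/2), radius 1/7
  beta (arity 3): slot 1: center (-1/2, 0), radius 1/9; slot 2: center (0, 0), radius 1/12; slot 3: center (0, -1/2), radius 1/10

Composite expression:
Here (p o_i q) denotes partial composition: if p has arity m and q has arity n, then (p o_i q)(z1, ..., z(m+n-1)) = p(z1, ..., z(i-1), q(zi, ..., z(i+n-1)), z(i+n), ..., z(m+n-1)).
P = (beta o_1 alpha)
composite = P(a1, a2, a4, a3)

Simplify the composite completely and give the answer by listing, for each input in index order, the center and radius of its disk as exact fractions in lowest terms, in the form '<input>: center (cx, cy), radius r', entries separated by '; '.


a1: center (-1/2, 1/18), radius 1/45; a2: center (-1/2, -1/18), radius 1/63; a3: center (0, -1/2), radius 1/10; a4: center (0, 0), radius 1/12

Nesting under beta composes maps z -> c + r*z down each a-path.
input a1: composing its 2 substitution steps yields center (-1/2, 1/18), radius 1/45
input a2: composing its 2 substitution steps yields center (-1/2, -1/18), radius 1/63
input a4: composing its 1 substitution step yields center (0, 0), radius 1/12
input a3: composing its 1 substitution step yields center (0, -1/2), radius 1/10


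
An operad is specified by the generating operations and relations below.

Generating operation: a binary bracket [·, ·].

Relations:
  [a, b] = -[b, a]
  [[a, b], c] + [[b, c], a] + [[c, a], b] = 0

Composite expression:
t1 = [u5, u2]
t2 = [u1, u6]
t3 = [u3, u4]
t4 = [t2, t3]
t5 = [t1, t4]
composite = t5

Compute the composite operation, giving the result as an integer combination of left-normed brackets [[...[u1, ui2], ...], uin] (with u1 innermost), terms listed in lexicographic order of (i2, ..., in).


Antisymmetry and Jacobi reduce to u1-anchored left-normed brackets.
Composite bracket: [[u5, u2], [[u1, u6], [u3, u4]]]
Under [a, b] = ab - ba we get 32 signed associative words (2^5 = 32).
The u1-initial words carry the normal form:
  sign of u1u6u3u4u2u5 is +1, so it contributes +[[[[[u1, u6], u3], u4], u2], u5]
  sign of u1u6u3u4u5u2 is -1, so it contributes -[[[[[u1, u6], u3], u4], u5], u2]
  sign of u1u6u4u3u2u5 is -1, so it contributes -[[[[[u1, u6], u4], u3], u2], u5]
  sign of u1u6u4u3u5u2 is +1, so it contributes +[[[[[u1, u6], u4], u3], u5], u2]

[[[[[u1, u6], u3], u4], u2], u5] - [[[[[u1, u6], u3], u4], u5], u2] - [[[[[u1, u6], u4], u3], u2], u5] + [[[[[u1, u6], u4], u3], u5], u2]


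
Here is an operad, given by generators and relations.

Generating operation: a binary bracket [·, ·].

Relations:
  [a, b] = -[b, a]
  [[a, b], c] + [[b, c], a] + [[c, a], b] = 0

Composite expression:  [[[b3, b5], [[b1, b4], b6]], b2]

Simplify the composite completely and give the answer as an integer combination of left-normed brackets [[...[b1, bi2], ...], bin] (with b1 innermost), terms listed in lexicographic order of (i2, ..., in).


-[[[[[b1, b4], b6], b3], b5], b2] + [[[[[b1, b4], b6], b5], b3], b2]

In the tensor algebra, words opening b1 carry the b1-anchored form.
Composite bracket: [[[b3, b5], [[b1, b4], b6]], b2]
The bracket unfolds into 32 signed words via [a, b] = ab - ba (2^5 = 32).
Collect the words opening with b1:
  b1b4b6b3b5b2 (sign -1) contributes -[[[[[b1, b4], b6], b3], b5], b2]
  b1b4b6b5b3b2 (sign +1) contributes +[[[[[b1, b4], b6], b5], b3], b2]


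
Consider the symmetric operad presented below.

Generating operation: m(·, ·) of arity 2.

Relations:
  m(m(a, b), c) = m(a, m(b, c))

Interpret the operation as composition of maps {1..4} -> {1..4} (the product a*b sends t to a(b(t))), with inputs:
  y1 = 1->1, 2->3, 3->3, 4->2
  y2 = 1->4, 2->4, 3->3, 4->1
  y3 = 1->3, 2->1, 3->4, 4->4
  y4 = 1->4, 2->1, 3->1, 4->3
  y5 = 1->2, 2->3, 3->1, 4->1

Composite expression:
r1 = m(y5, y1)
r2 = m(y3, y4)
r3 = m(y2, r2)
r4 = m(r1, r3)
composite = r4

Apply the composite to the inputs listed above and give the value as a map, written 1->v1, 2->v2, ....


1->2, 2->1, 3->1, 4->2


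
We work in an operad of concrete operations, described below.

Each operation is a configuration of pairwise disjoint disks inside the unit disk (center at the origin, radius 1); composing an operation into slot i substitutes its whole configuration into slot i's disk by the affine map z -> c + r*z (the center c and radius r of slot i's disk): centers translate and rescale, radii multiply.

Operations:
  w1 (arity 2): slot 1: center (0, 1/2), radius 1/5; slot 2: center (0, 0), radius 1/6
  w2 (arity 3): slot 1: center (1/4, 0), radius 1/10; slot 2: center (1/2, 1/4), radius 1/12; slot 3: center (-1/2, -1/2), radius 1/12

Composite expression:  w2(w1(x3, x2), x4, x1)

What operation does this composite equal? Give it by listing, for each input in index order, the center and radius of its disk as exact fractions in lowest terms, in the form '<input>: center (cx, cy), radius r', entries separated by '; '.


Affine substitution under w2: radii multiply and x-centers shift.
x3: after 2 affine steps, its disk has center (1/4, 1/20), radius 1/50
x2: after 2 affine steps, its disk has center (1/4, 0), radius 1/60
x4: after 1 affine step, its disk has center (1/2, 1/4), radius 1/12
x1: after 1 affine step, its disk has center (-1/2, -1/2), radius 1/12

x1: center (-1/2, -1/2), radius 1/12; x2: center (1/4, 0), radius 1/60; x3: center (1/4, 1/20), radius 1/50; x4: center (1/2, 1/4), radius 1/12


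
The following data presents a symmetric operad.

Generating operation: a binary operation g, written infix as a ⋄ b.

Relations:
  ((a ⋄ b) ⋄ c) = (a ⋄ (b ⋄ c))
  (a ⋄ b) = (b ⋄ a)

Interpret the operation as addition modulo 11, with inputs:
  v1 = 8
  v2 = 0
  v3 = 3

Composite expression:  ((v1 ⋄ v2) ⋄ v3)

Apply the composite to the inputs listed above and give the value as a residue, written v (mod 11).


(v1 ⋄ v2) = 8
((v1 ⋄ v2) ⋄ v3) = 0

0 (mod 11)


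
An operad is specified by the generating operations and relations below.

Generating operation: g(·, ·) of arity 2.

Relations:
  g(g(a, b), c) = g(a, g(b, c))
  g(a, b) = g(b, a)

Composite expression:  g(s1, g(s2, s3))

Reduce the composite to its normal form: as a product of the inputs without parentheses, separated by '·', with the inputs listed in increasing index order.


s1 · s2 · s3

Shape and order are irrelevant to g; the s-input set decides.
g(s2, s3) linearizes to s2 · s3
g(s1, g(s2, s3)) linearizes to s1 · s2 · s3
reordering the factors by index: s1 · s2 · s3


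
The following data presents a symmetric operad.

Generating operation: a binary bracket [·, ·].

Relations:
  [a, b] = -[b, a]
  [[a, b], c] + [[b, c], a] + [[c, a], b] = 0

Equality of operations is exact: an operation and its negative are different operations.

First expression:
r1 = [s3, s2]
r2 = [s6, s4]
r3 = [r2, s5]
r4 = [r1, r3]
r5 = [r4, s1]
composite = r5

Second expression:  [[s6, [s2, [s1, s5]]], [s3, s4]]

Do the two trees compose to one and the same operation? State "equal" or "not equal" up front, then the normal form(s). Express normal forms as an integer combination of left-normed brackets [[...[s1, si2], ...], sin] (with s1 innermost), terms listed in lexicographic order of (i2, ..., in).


not equal: they reduce to -[[[[[s1, s2], s3], s4], s6], s5] + [[[[[s1, s2], s3], s5], s4], s6] - [[[[[s1, s2], s3], s5], s6], s4] + [[[[[s1, s2], s3], s6], s4], s5] + [[[[[s1, s3], s2], s4], s6], s5] - [[[[[s1, s3], s2], s5], s4], s6] + [[[[[s1, s3], s2], s5], s6], s4] - [[[[[s1, s3], s2], s6], s4], s5] + [[[[[s1, s4], s6], s5], s2], s3] - [[[[[s1, s4], s6], s5], s3], s2] - [[[[[s1, s5], s4], s6], s2], s3] + [[[[[s1, s5], s4], s6], s3], s2] + [[[[[s1, s5], s6], s4], s2], s3] - [[[[[s1, s5], s6], s4], s3], s2] - [[[[[s1, s6], s4], s5], s2], s3] + [[[[[s1, s6], s4], s5], s3], s2] and [[[[[s1, s5], s2], s6], s3], s4] - [[[[[s1, s5], s2], s6], s4], s3]

Reducing the first expression gives -[[[[[s1, s2], s3], s4], s6], s5] + [[[[[s1, s2], s3], s5], s4], s6] - [[[[[s1, s2], s3], s5], s6], s4] + [[[[[s1, s2], s3], s6], s4], s5] + [[[[[s1, s3], s2], s4], s6], s5] - [[[[[s1, s3], s2], s5], s4], s6] + [[[[[s1, s3], s2], s5], s6], s4] - [[[[[s1, s3], s2], s6], s4], s5] + [[[[[s1, s4], s6], s5], s2], s3] - [[[[[s1, s4], s6], s5], s3], s2] - [[[[[s1, s5], s4], s6], s2], s3] + [[[[[s1, s5], s4], s6], s3], s2] + [[[[[s1, s5], s6], s4], s2], s3] - [[[[[s1, s5], s6], s4], s3], s2] - [[[[[s1, s6], s4], s5], s2], s3] + [[[[[s1, s6], s4], s5], s3], s2]
Reducing the second expression gives [[[[[s1, s5], s2], s6], s3], s4] - [[[[[s1, s5], s2], s6], s4], s3]
No match — not equal.


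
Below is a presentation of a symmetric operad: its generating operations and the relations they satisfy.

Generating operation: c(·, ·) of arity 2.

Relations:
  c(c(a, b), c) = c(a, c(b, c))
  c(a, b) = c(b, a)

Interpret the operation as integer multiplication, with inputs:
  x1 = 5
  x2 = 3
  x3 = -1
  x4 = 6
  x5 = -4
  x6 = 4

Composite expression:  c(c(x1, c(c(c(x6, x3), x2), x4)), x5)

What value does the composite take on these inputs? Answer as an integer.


1440

c(x6, x3) = -4
c(c(x6, x3), x2) = -12
c(c(c(x6, x3), x2), x4) = -72
c(x1, c(c(c(x6, x3), x2), x4)) = -360
c(c(x1, c(c(c(x6, x3), x2), x4)), x5) = 1440


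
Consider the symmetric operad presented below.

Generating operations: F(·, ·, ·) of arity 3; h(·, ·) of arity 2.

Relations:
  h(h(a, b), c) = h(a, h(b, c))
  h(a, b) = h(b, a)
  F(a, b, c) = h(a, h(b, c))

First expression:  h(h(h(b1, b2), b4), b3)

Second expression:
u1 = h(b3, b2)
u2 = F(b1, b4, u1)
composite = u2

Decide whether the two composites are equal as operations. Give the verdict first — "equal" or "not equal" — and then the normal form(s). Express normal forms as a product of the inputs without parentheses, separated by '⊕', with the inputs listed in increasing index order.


The first composite normalizes to b1 ⊕ b2 ⊕ b3 ⊕ b4
The second composite normalizes to b1 ⊕ b2 ⊕ b3 ⊕ b4
One common form — equal.

equal: each reduces to b1 ⊕ b2 ⊕ b3 ⊕ b4


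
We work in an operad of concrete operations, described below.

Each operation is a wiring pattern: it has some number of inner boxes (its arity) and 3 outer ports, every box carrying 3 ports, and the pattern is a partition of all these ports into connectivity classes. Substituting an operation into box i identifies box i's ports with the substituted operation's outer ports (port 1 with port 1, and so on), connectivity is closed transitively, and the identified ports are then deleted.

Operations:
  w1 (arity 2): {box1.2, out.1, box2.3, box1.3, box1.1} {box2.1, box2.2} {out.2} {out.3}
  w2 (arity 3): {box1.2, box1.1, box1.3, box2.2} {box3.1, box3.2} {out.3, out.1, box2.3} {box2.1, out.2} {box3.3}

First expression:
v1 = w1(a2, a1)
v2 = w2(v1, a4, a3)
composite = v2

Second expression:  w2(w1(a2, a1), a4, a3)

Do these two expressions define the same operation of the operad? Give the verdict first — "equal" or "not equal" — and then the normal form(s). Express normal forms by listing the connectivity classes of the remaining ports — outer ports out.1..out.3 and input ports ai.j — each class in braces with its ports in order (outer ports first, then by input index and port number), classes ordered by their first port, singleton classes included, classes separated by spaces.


The first composite normalizes to {out.1, out.3, a4.3} {out.2, a4.1} {a1.1, a1.2} {a1.3, a2.1, a2.2, a2.3, a4.2} {a3.1, a3.2} {a3.3}
The second composite normalizes to {out.1, out.3, a4.3} {out.2, a4.1} {a1.1, a1.2} {a1.3, a2.1, a2.2, a2.3, a4.2} {a3.1, a3.2} {a3.3}
The forms coincide; equal.

equal: each reduces to {out.1, out.3, a4.3} {out.2, a4.1} {a1.1, a1.2} {a1.3, a2.1, a2.2, a2.3, a4.2} {a3.1, a3.2} {a3.3}


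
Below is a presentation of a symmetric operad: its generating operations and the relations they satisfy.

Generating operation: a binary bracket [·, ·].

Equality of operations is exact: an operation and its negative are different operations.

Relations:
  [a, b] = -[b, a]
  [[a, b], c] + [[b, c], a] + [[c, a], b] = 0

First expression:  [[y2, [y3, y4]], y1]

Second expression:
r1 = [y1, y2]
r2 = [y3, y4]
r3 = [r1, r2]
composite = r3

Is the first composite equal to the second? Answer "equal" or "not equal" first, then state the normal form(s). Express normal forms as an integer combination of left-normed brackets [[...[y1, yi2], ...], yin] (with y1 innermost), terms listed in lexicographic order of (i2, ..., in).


not equal; first: -[[[y1, y2], y3], y4] + [[[y1, y2], y4], y3] + [[[y1, y3], y4], y2] - [[[y1, y4], y3], y2]; second: [[[y1, y2], y3], y4] - [[[y1, y2], y4], y3]

In normal form, the first expression is -[[[y1, y2], y3], y4] + [[[y1, y2], y4], y3] + [[[y1, y3], y4], y2] - [[[y1, y4], y3], y2]
In normal form, the second expression is [[[y1, y2], y3], y4] - [[[y1, y2], y4], y3]
They disagree, so not equal.


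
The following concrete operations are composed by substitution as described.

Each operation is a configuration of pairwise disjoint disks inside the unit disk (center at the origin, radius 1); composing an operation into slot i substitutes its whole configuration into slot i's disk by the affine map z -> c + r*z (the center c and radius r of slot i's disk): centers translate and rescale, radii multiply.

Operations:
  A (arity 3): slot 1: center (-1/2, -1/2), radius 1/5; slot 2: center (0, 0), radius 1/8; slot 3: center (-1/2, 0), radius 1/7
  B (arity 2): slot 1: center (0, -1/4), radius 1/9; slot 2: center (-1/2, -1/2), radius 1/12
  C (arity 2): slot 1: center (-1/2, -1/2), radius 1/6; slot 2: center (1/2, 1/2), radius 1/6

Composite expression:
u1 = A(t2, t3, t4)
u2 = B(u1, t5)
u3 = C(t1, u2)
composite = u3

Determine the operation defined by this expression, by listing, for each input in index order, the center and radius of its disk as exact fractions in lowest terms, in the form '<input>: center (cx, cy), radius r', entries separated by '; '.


Follow each t-input down from C: c' goes to c + r*c', radius to r*r'.
t1: after 1 affine step, its disk has center (-1/2, -1/2), radius 1/6
t2: after 3 affine steps, its disk has center (53/108, 97/216), radius 1/270
t3: after 3 affine steps, its disk has center (1/2, 11/24), radius 1/432
t4: after 3 affine steps, its disk has center (53/108, 11/24), radius 1/378
t5: after 2 affine steps, its disk has center (5/12, 5/12), radius 1/72

t1: center (-1/2, -1/2), radius 1/6; t2: center (53/108, 97/216), radius 1/270; t3: center (1/2, 11/24), radius 1/432; t4: center (53/108, 11/24), radius 1/378; t5: center (5/12, 5/12), radius 1/72


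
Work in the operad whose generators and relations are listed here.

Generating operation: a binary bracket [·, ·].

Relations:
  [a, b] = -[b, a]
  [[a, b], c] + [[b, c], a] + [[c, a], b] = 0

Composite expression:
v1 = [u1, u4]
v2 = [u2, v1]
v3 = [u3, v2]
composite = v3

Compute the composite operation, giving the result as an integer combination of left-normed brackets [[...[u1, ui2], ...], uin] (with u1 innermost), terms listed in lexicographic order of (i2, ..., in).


[[[u1, u4], u2], u3]

A multilinear Lie element is pinned by u1-initial words (u1 innermost).
Composite bracket: [u3, [u2, [u1, u4]]]
Under [a, b] = ab - ba we get 8 signed associative words (2^3 = 8).
Only words starting with u1 matter:
  u1u4u2u3 appears with sign +1, giving the term +[[[u1, u4], u2], u3]


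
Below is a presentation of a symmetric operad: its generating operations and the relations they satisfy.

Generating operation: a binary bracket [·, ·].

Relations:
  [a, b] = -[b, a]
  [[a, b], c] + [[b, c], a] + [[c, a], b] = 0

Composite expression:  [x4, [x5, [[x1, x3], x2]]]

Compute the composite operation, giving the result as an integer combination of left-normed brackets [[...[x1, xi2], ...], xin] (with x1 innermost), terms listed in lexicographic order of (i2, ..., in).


A multilinear Lie element is pinned by x1-initial words (x1 innermost).
Composite bracket: [x4, [x5, [[x1, x3], x2]]]
Under [a, b] = ab - ba we get 16 signed associative words (2^4 = 16).
Coefficients come from the x1-initial words:
  sign of x1x3x2x5x4 is +1, so it contributes +[[[[x1, x3], x2], x5], x4]

[[[[x1, x3], x2], x5], x4]


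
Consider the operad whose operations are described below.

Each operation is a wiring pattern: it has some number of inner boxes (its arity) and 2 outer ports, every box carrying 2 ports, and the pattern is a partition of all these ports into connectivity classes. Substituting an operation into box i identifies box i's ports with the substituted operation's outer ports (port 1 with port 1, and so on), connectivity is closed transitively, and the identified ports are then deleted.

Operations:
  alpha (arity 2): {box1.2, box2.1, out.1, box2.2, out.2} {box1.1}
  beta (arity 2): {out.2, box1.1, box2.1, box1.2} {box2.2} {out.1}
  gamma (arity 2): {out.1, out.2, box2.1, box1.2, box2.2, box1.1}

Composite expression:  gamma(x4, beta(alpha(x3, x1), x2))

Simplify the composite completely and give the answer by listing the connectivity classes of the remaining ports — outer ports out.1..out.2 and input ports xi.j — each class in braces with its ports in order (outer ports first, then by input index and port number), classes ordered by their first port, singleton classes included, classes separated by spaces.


{out.1, out.2, x1.1, x1.2, x2.1, x3.2, x4.1, x4.2} {x2.2} {x3.1}

Two ports join when wires chain via gamma-identified ports.
through alpha, on inputs (x3, x1): {out.1, out.2, x1.1, x1.2, x3.2} {x3.1} (out.j = stage outer ports)
through beta, on inputs (x3, x1, x2): {out.1} {out.2, x1.1, x1.2, x2.1, x3.2} {x2.2} {x3.1} (out.j = stage outer ports)
through gamma, on inputs (x4, x3, x1, x2): {out.1, out.2, x1.1, x1.2, x2.1, x3.2, x4.1, x4.2} {x2.2} {x3.1} (out.j = stage outer ports)


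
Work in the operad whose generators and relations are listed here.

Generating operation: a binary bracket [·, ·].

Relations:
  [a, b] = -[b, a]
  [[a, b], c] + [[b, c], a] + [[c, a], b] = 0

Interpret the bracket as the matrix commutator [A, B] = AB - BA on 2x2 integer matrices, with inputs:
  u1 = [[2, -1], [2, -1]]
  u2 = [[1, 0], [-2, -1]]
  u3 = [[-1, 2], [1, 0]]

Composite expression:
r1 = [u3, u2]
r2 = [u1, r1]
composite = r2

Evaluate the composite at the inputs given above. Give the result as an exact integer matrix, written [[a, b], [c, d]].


[[8, -20], [-16, -8]]

[u3, u2] = [[-4, -4], [0, 4]]
[u1, [u3, u2]] = [[8, -20], [-16, -8]]


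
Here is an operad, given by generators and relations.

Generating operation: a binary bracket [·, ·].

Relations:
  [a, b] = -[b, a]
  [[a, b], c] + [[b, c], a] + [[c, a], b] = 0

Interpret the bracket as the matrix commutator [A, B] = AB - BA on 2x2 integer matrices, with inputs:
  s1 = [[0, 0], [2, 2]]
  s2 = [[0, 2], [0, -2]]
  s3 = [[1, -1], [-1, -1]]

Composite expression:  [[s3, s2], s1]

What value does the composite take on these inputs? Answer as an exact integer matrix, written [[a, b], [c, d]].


[s3, s2] = [[2, 6], [-2, -2]]
[[s3, s2], s1] = [[12, 12], [-4, -12]]

[[12, 12], [-4, -12]]


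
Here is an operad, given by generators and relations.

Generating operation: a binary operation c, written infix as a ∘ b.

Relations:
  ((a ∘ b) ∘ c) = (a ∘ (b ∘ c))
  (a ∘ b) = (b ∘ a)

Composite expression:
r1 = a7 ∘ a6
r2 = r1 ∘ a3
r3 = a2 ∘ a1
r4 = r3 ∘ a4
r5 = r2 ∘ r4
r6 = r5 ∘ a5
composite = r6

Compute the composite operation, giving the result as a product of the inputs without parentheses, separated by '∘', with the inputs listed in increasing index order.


a1 ∘ a2 ∘ a3 ∘ a4 ∘ a5 ∘ a6 ∘ a7

Reordering under c is free, so list the a-inputs canonically.
(a7 ∘ a6) linearizes to a7 ∘ a6
((a7 ∘ a6) ∘ a3) linearizes to a7 ∘ a6 ∘ a3
(a2 ∘ a1) linearizes to a2 ∘ a1
((a2 ∘ a1) ∘ a4) linearizes to a2 ∘ a1 ∘ a4
(((a7 ∘ a6) ∘ a3) ∘ ((a2 ∘ a1) ∘ a4)) linearizes to a7 ∘ a6 ∘ a3 ∘ a2 ∘ a1 ∘ a4
((((a7 ∘ a6) ∘ a3) ∘ ((a2 ∘ a1) ∘ a4)) ∘ a5) linearizes to a7 ∘ a6 ∘ a3 ∘ a2 ∘ a1 ∘ a4 ∘ a5
the factors in increasing index order: a1 ∘ a2 ∘ a3 ∘ a4 ∘ a5 ∘ a6 ∘ a7


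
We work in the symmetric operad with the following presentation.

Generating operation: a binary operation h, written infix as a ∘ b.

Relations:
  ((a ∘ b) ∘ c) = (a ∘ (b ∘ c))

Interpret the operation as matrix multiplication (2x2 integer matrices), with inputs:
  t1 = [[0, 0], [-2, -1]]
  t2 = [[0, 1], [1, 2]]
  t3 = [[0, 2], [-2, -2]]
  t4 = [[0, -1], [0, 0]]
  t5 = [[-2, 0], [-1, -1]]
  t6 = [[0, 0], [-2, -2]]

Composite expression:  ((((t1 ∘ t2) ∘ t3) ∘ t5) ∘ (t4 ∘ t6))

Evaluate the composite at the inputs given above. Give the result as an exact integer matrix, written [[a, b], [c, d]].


[[0, 0], [-44, -44]]

(t1 ∘ t2) = [[0, 0], [-1, -4]]
((t1 ∘ t2) ∘ t3) = [[0, 0], [8, 6]]
(((t1 ∘ t2) ∘ t3) ∘ t5) = [[0, 0], [-22, -6]]
(t4 ∘ t6) = [[2, 2], [0, 0]]
((((t1 ∘ t2) ∘ t3) ∘ t5) ∘ (t4 ∘ t6)) = [[0, 0], [-44, -44]]


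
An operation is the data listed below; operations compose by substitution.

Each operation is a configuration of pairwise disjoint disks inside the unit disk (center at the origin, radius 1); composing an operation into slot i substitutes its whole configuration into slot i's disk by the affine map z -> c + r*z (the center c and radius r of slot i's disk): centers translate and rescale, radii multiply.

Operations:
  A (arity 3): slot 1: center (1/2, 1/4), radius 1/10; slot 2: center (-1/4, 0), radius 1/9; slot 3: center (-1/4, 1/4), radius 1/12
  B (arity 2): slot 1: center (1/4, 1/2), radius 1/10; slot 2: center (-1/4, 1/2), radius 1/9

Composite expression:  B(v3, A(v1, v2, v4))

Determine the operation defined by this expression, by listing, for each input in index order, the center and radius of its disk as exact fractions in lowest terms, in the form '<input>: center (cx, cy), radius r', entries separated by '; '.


v1: center (-7/36, 19/36), radius 1/90; v2: center (-5/18, 1/2), radius 1/81; v3: center (1/4, 1/2), radius 1/10; v4: center (-5/18, 19/36), radius 1/108

Nesting under B composes maps z -> c + r*z down each v-path.
v3: after 1 affine step, its disk has center (1/4, 1/2), radius 1/10
v1: after 2 affine steps, its disk has center (-7/36, 19/36), radius 1/90
v2: after 2 affine steps, its disk has center (-5/18, 1/2), radius 1/81
v4: after 2 affine steps, its disk has center (-5/18, 19/36), radius 1/108


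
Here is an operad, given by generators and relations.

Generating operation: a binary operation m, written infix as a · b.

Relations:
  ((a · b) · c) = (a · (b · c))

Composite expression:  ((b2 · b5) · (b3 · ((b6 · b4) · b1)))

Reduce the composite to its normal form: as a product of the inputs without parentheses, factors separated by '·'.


Under associativity of m, the answer is the b's in reading order.
(b2 · b5) unparenthesizes to b2 · b5
(b6 · b4) unparenthesizes to b6 · b4
((b6 · b4) · b1) unparenthesizes to b6 · b4 · b1
(b3 · ((b6 · b4) · b1)) unparenthesizes to b3 · b6 · b4 · b1
((b2 · b5) · (b3 · ((b6 · b4) · b1))) unparenthesizes to b2 · b5 · b3 · b6 · b4 · b1

b2 · b5 · b3 · b6 · b4 · b1


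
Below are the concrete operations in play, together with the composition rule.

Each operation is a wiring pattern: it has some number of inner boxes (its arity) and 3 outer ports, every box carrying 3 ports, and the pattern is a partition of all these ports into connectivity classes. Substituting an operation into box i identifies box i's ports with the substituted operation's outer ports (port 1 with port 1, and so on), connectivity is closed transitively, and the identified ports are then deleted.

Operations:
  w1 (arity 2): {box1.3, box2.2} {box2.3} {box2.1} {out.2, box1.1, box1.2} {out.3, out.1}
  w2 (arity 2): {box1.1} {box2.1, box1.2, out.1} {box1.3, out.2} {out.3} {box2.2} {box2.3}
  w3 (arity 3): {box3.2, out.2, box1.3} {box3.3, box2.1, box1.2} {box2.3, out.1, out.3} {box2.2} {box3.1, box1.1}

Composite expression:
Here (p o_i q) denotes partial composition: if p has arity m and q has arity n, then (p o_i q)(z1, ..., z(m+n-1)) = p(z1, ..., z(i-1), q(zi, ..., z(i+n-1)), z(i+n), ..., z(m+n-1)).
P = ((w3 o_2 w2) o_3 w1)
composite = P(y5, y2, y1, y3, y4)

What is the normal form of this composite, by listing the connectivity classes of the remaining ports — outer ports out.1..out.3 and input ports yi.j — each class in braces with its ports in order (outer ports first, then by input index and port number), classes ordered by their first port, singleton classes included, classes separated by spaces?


{out.1, out.3} {out.2, y4.2, y5.3} {y1.1, y1.2} {y1.3, y3.2} {y2.1} {y2.2, y4.3, y5.2} {y2.3} {y3.1} {y3.3} {y4.1, y5.1}

Treat the ports identified at w3 as solder joints: merge, then drop.
w1 over (y1, y3) gives {out.1, out.3} {out.2, y1.1, y1.2} {y1.3, y3.2} {y3.1} {y3.3}, out.j being that stage's outer ports
w2 over (y2, y1, y3) gives {out.1, y2.2} {out.2, y2.3} {out.3} {y1.1, y1.2} {y1.3, y3.2} {y2.1} {y3.1} {y3.3}, out.j being that stage's outer ports
w3 over (y5, y2, y1, y3, y4) gives {out.1, out.3} {out.2, y4.2, y5.3} {y1.1, y1.2} {y1.3, y3.2} {y2.1} {y2.2, y4.3, y5.2} {y2.3} {y3.1} {y3.3} {y4.1, y5.1}, out.j being that stage's outer ports


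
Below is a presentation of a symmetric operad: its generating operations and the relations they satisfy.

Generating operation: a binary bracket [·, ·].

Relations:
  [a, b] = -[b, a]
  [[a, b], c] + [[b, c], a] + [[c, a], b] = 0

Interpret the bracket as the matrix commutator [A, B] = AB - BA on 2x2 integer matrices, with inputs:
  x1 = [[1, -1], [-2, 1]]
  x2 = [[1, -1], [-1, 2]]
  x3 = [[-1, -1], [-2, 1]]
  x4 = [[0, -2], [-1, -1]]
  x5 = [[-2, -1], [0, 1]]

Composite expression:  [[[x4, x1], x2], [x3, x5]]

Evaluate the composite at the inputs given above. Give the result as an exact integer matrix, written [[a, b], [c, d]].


[[-38, -34], [-52, 38]]

[x4, x1] = [[3, -1], [2, -3]]
[[x4, x1], x2] = [[3, -7], [4, -3]]
[x3, x5] = [[-2, -1], [6, 2]]
[[[x4, x1], x2], [x3, x5]] = [[-38, -34], [-52, 38]]


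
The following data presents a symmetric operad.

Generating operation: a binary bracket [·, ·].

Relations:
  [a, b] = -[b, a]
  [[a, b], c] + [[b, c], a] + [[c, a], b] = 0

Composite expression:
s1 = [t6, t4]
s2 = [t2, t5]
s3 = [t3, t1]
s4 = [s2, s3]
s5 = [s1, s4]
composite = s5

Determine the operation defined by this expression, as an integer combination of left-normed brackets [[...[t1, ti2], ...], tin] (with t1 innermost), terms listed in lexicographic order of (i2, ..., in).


[[[[[t1, t3], t2], t5], t4], t6] - [[[[[t1, t3], t2], t5], t6], t4] - [[[[[t1, t3], t5], t2], t4], t6] + [[[[[t1, t3], t5], t2], t6], t4]


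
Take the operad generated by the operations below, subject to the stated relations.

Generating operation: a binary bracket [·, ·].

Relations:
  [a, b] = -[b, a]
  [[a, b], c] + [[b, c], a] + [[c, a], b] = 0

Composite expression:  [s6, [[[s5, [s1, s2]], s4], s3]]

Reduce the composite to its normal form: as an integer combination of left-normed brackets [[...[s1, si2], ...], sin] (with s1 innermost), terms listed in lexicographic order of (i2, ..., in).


[[[[[s1, s2], s5], s4], s3], s6]

A multilinear Lie element is pinned by s1-initial words (s1 innermost).
Composite bracket: [s6, [[[s5, [s1, s2]], s4], s3]]
Expanding via [a, b] = ab - ba: 32 signed words (2^5 = 32).
Keep just the words that open with s1:
  the word s1s2s5s4s3s6 carries sign +1 and contributes +[[[[[s1, s2], s5], s4], s3], s6]


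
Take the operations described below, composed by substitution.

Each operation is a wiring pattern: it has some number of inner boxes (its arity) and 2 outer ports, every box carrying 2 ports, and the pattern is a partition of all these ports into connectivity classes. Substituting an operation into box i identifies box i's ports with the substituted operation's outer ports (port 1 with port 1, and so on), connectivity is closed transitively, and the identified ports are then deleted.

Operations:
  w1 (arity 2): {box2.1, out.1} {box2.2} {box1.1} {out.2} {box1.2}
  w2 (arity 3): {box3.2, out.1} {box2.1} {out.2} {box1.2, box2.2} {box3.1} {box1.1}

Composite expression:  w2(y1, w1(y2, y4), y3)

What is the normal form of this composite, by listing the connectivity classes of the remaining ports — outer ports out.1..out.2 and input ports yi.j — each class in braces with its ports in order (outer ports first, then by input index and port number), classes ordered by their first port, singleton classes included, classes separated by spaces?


Connectivity passes through glued w2-boundaries; trace each wire chain.
w1 over (y2, y4) gives {out.1, y4.1} {out.2} {y2.1} {y2.2} {y4.2}, out.j being that stage's outer ports
w2 over (y1, y2, y4, y3) gives {out.1, y3.2} {out.2} {y1.1} {y1.2} {y2.1} {y2.2} {y3.1} {y4.1} {y4.2}, out.j being that stage's outer ports

{out.1, y3.2} {out.2} {y1.1} {y1.2} {y2.1} {y2.2} {y3.1} {y4.1} {y4.2}


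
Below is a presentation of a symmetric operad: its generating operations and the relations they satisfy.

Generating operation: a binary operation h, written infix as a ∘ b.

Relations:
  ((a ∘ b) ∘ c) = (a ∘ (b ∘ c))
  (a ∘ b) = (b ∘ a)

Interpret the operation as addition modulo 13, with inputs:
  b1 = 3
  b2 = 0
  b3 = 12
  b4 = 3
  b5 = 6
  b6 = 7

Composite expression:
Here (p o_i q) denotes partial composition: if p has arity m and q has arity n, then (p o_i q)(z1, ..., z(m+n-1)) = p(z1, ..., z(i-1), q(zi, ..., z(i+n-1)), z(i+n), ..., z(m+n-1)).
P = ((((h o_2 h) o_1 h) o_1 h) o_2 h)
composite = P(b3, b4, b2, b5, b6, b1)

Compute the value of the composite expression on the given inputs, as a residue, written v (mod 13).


5 (mod 13)

(b4 ∘ b2) = 3
(b3 ∘ (b4 ∘ b2)) = 2
((b3 ∘ (b4 ∘ b2)) ∘ b5) = 8
(b6 ∘ b1) = 10
(((b3 ∘ (b4 ∘ b2)) ∘ b5) ∘ (b6 ∘ b1)) = 5


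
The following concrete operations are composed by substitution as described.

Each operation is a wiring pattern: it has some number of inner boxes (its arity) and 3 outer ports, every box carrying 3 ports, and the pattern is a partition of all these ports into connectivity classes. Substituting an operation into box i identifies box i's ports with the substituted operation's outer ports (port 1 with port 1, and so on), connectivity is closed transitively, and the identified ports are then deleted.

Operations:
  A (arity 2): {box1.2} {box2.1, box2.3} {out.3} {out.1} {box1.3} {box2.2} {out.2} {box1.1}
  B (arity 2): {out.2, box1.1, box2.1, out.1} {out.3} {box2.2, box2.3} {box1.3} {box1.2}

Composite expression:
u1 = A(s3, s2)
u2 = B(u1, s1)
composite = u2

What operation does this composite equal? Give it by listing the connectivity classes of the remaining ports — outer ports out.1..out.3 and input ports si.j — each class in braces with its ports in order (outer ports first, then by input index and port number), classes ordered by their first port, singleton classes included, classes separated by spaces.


{out.1, out.2, s1.1} {out.3} {s1.2, s1.3} {s2.1, s2.3} {s2.2} {s3.1} {s3.2} {s3.3}
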